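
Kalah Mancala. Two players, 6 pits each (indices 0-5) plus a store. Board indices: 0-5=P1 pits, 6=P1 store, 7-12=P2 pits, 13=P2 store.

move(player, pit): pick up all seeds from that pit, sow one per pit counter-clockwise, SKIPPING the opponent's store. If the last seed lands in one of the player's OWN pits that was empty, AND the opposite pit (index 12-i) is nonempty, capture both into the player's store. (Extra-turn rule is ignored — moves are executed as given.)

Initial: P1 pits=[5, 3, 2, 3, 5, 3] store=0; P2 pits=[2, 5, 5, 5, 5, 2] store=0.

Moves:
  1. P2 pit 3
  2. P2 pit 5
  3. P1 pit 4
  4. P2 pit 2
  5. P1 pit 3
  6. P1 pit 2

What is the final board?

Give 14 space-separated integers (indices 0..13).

Answer: 8 6 0 1 2 5 2 3 6 0 1 7 1 3

Derivation:
Move 1: P2 pit3 -> P1=[6,4,2,3,5,3](0) P2=[2,5,5,0,6,3](1)
Move 2: P2 pit5 -> P1=[7,5,2,3,5,3](0) P2=[2,5,5,0,6,0](2)
Move 3: P1 pit4 -> P1=[7,5,2,3,0,4](1) P2=[3,6,6,0,6,0](2)
Move 4: P2 pit2 -> P1=[8,6,2,3,0,4](1) P2=[3,6,0,1,7,1](3)
Move 5: P1 pit3 -> P1=[8,6,2,0,1,5](2) P2=[3,6,0,1,7,1](3)
Move 6: P1 pit2 -> P1=[8,6,0,1,2,5](2) P2=[3,6,0,1,7,1](3)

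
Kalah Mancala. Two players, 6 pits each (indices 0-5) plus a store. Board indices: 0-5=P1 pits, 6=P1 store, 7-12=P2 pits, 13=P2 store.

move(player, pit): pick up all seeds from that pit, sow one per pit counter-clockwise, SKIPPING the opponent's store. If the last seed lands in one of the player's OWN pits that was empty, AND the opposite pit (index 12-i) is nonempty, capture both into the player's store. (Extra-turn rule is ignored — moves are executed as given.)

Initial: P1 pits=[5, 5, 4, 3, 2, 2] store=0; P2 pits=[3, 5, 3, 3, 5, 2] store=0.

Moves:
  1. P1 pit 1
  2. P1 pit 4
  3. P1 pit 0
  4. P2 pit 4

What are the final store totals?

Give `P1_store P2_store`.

Answer: 2 1

Derivation:
Move 1: P1 pit1 -> P1=[5,0,5,4,3,3](1) P2=[3,5,3,3,5,2](0)
Move 2: P1 pit4 -> P1=[5,0,5,4,0,4](2) P2=[4,5,3,3,5,2](0)
Move 3: P1 pit0 -> P1=[0,1,6,5,1,5](2) P2=[4,5,3,3,5,2](0)
Move 4: P2 pit4 -> P1=[1,2,7,5,1,5](2) P2=[4,5,3,3,0,3](1)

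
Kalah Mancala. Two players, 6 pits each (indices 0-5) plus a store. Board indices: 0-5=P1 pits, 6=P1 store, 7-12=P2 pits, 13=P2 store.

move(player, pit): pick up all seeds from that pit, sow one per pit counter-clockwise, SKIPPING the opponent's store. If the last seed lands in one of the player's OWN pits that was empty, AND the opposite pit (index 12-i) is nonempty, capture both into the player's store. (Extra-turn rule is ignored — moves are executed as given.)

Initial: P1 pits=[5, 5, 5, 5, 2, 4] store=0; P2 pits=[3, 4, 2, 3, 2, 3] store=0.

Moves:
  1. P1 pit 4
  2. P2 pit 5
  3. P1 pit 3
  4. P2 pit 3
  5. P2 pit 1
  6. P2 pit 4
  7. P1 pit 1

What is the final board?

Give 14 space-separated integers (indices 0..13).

Move 1: P1 pit4 -> P1=[5,5,5,5,0,5](1) P2=[3,4,2,3,2,3](0)
Move 2: P2 pit5 -> P1=[6,6,5,5,0,5](1) P2=[3,4,2,3,2,0](1)
Move 3: P1 pit3 -> P1=[6,6,5,0,1,6](2) P2=[4,5,2,3,2,0](1)
Move 4: P2 pit3 -> P1=[6,6,5,0,1,6](2) P2=[4,5,2,0,3,1](2)
Move 5: P2 pit1 -> P1=[6,6,5,0,1,6](2) P2=[4,0,3,1,4,2](3)
Move 6: P2 pit4 -> P1=[7,7,5,0,1,6](2) P2=[4,0,3,1,0,3](4)
Move 7: P1 pit1 -> P1=[7,0,6,1,2,7](3) P2=[5,1,3,1,0,3](4)

Answer: 7 0 6 1 2 7 3 5 1 3 1 0 3 4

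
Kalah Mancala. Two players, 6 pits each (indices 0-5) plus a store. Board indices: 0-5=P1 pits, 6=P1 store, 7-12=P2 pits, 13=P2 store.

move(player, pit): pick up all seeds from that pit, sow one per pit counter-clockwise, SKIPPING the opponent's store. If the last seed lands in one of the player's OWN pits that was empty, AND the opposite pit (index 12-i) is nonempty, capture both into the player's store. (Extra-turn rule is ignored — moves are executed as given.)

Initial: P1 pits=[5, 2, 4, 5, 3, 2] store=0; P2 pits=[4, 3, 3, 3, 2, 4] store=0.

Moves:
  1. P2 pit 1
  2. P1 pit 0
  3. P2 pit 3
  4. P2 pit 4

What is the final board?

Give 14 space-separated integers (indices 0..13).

Move 1: P2 pit1 -> P1=[5,2,4,5,3,2](0) P2=[4,0,4,4,3,4](0)
Move 2: P1 pit0 -> P1=[0,3,5,6,4,3](0) P2=[4,0,4,4,3,4](0)
Move 3: P2 pit3 -> P1=[1,3,5,6,4,3](0) P2=[4,0,4,0,4,5](1)
Move 4: P2 pit4 -> P1=[2,4,5,6,4,3](0) P2=[4,0,4,0,0,6](2)

Answer: 2 4 5 6 4 3 0 4 0 4 0 0 6 2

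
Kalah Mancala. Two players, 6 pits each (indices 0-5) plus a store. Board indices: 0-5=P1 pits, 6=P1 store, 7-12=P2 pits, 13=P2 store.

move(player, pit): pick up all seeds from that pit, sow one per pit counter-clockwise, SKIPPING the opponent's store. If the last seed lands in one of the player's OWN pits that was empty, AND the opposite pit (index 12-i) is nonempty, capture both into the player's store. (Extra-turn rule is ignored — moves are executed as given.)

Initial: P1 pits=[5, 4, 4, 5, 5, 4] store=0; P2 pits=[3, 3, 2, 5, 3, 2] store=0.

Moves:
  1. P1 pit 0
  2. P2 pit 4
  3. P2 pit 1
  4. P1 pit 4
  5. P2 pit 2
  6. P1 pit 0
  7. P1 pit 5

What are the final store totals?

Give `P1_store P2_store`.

Answer: 4 8

Derivation:
Move 1: P1 pit0 -> P1=[0,5,5,6,6,5](0) P2=[3,3,2,5,3,2](0)
Move 2: P2 pit4 -> P1=[1,5,5,6,6,5](0) P2=[3,3,2,5,0,3](1)
Move 3: P2 pit1 -> P1=[1,0,5,6,6,5](0) P2=[3,0,3,6,0,3](7)
Move 4: P1 pit4 -> P1=[1,0,5,6,0,6](1) P2=[4,1,4,7,0,3](7)
Move 5: P2 pit2 -> P1=[1,0,5,6,0,6](1) P2=[4,1,0,8,1,4](8)
Move 6: P1 pit0 -> P1=[0,0,5,6,0,6](3) P2=[4,1,0,8,0,4](8)
Move 7: P1 pit5 -> P1=[0,0,5,6,0,0](4) P2=[5,2,1,9,1,4](8)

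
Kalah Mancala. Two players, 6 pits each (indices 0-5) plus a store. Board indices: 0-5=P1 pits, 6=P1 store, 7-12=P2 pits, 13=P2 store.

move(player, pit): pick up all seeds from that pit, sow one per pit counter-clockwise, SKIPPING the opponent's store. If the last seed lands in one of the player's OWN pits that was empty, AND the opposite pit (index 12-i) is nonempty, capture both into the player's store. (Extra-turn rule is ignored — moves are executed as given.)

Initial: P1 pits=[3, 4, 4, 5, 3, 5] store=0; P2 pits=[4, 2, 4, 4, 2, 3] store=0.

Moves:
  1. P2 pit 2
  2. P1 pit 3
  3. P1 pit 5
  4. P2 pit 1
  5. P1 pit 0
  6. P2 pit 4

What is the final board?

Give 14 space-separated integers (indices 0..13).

Answer: 1 6 6 0 4 0 5 6 0 0 7 0 6 2

Derivation:
Move 1: P2 pit2 -> P1=[3,4,4,5,3,5](0) P2=[4,2,0,5,3,4](1)
Move 2: P1 pit3 -> P1=[3,4,4,0,4,6](1) P2=[5,3,0,5,3,4](1)
Move 3: P1 pit5 -> P1=[3,4,4,0,4,0](2) P2=[6,4,1,6,4,4](1)
Move 4: P2 pit1 -> P1=[3,4,4,0,4,0](2) P2=[6,0,2,7,5,5](1)
Move 5: P1 pit0 -> P1=[0,5,5,0,4,0](5) P2=[6,0,0,7,5,5](1)
Move 6: P2 pit4 -> P1=[1,6,6,0,4,0](5) P2=[6,0,0,7,0,6](2)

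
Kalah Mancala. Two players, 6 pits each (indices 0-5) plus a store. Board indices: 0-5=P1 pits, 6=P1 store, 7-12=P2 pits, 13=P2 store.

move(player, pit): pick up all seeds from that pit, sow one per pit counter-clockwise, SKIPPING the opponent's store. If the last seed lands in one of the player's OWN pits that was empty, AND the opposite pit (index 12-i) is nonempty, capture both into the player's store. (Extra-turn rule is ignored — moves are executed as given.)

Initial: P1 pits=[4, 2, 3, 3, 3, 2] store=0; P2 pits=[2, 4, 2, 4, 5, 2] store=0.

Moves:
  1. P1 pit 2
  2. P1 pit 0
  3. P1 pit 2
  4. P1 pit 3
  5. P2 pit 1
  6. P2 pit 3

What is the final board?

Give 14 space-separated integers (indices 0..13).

Answer: 1 4 0 0 6 4 1 3 0 4 0 7 4 2

Derivation:
Move 1: P1 pit2 -> P1=[4,2,0,4,4,3](0) P2=[2,4,2,4,5,2](0)
Move 2: P1 pit0 -> P1=[0,3,1,5,5,3](0) P2=[2,4,2,4,5,2](0)
Move 3: P1 pit2 -> P1=[0,3,0,6,5,3](0) P2=[2,4,2,4,5,2](0)
Move 4: P1 pit3 -> P1=[0,3,0,0,6,4](1) P2=[3,5,3,4,5,2](0)
Move 5: P2 pit1 -> P1=[0,3,0,0,6,4](1) P2=[3,0,4,5,6,3](1)
Move 6: P2 pit3 -> P1=[1,4,0,0,6,4](1) P2=[3,0,4,0,7,4](2)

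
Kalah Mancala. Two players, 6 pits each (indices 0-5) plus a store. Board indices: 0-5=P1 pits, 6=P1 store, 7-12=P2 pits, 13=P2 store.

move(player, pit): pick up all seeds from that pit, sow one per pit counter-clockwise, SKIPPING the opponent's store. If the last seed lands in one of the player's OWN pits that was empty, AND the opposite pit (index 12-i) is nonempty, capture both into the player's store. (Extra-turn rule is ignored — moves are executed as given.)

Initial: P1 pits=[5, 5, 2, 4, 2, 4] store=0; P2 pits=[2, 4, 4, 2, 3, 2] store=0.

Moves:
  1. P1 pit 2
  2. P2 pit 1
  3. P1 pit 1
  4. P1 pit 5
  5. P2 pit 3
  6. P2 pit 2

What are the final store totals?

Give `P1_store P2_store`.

Move 1: P1 pit2 -> P1=[5,5,0,5,3,4](0) P2=[2,4,4,2,3,2](0)
Move 2: P2 pit1 -> P1=[5,5,0,5,3,4](0) P2=[2,0,5,3,4,3](0)
Move 3: P1 pit1 -> P1=[5,0,1,6,4,5](1) P2=[2,0,5,3,4,3](0)
Move 4: P1 pit5 -> P1=[5,0,1,6,4,0](2) P2=[3,1,6,4,4,3](0)
Move 5: P2 pit3 -> P1=[6,0,1,6,4,0](2) P2=[3,1,6,0,5,4](1)
Move 6: P2 pit2 -> P1=[7,1,1,6,4,0](2) P2=[3,1,0,1,6,5](2)

Answer: 2 2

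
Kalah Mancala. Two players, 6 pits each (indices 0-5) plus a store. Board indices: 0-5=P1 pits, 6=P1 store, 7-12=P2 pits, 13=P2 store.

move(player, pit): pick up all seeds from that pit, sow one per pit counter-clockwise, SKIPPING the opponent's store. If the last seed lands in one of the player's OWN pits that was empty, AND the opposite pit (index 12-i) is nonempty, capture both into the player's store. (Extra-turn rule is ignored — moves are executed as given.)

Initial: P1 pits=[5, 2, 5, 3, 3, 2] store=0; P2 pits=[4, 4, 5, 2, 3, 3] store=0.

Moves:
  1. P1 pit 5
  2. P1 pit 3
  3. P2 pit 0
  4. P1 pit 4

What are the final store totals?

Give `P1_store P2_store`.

Move 1: P1 pit5 -> P1=[5,2,5,3,3,0](1) P2=[5,4,5,2,3,3](0)
Move 2: P1 pit3 -> P1=[5,2,5,0,4,1](2) P2=[5,4,5,2,3,3](0)
Move 3: P2 pit0 -> P1=[5,2,5,0,4,1](2) P2=[0,5,6,3,4,4](0)
Move 4: P1 pit4 -> P1=[5,2,5,0,0,2](3) P2=[1,6,6,3,4,4](0)

Answer: 3 0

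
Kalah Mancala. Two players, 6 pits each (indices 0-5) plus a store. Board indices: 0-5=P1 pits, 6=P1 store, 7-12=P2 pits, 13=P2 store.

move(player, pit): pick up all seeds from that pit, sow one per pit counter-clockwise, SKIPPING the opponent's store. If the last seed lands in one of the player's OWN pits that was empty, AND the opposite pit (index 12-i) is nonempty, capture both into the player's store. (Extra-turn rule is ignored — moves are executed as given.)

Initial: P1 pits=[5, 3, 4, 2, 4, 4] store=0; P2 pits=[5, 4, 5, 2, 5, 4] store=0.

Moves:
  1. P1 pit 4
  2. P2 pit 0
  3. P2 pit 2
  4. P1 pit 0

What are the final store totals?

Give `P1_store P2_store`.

Answer: 2 2

Derivation:
Move 1: P1 pit4 -> P1=[5,3,4,2,0,5](1) P2=[6,5,5,2,5,4](0)
Move 2: P2 pit0 -> P1=[5,3,4,2,0,5](1) P2=[0,6,6,3,6,5](1)
Move 3: P2 pit2 -> P1=[6,4,4,2,0,5](1) P2=[0,6,0,4,7,6](2)
Move 4: P1 pit0 -> P1=[0,5,5,3,1,6](2) P2=[0,6,0,4,7,6](2)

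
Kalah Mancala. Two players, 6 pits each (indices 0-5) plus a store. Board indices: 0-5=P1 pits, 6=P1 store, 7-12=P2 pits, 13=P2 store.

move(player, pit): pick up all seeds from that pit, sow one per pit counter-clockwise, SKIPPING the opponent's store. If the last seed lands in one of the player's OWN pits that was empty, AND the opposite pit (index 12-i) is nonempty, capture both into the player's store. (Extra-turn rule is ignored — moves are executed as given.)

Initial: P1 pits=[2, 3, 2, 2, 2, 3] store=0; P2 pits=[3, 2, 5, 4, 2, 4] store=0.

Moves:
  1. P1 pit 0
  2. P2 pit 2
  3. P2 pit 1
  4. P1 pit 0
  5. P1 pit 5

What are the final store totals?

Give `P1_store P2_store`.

Move 1: P1 pit0 -> P1=[0,4,3,2,2,3](0) P2=[3,2,5,4,2,4](0)
Move 2: P2 pit2 -> P1=[1,4,3,2,2,3](0) P2=[3,2,0,5,3,5](1)
Move 3: P2 pit1 -> P1=[1,4,3,2,2,3](0) P2=[3,0,1,6,3,5](1)
Move 4: P1 pit0 -> P1=[0,5,3,2,2,3](0) P2=[3,0,1,6,3,5](1)
Move 5: P1 pit5 -> P1=[0,5,3,2,2,0](1) P2=[4,1,1,6,3,5](1)

Answer: 1 1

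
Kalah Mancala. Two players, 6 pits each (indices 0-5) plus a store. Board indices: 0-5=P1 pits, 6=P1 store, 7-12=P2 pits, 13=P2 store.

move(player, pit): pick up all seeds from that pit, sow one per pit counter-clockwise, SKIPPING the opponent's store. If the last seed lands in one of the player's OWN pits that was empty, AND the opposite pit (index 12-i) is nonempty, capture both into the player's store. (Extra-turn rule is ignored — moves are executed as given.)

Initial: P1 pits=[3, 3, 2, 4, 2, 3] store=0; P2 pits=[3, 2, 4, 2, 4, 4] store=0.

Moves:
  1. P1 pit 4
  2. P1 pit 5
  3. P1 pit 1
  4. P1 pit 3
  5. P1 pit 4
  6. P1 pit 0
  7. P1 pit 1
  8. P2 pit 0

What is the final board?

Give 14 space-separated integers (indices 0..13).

Answer: 0 0 5 0 0 2 13 0 2 1 3 5 5 0

Derivation:
Move 1: P1 pit4 -> P1=[3,3,2,4,0,4](1) P2=[3,2,4,2,4,4](0)
Move 2: P1 pit5 -> P1=[3,3,2,4,0,0](2) P2=[4,3,5,2,4,4](0)
Move 3: P1 pit1 -> P1=[3,0,3,5,0,0](6) P2=[4,0,5,2,4,4](0)
Move 4: P1 pit3 -> P1=[3,0,3,0,1,1](7) P2=[5,1,5,2,4,4](0)
Move 5: P1 pit4 -> P1=[3,0,3,0,0,2](7) P2=[5,1,5,2,4,4](0)
Move 6: P1 pit0 -> P1=[0,1,4,0,0,2](13) P2=[5,1,0,2,4,4](0)
Move 7: P1 pit1 -> P1=[0,0,5,0,0,2](13) P2=[5,1,0,2,4,4](0)
Move 8: P2 pit0 -> P1=[0,0,5,0,0,2](13) P2=[0,2,1,3,5,5](0)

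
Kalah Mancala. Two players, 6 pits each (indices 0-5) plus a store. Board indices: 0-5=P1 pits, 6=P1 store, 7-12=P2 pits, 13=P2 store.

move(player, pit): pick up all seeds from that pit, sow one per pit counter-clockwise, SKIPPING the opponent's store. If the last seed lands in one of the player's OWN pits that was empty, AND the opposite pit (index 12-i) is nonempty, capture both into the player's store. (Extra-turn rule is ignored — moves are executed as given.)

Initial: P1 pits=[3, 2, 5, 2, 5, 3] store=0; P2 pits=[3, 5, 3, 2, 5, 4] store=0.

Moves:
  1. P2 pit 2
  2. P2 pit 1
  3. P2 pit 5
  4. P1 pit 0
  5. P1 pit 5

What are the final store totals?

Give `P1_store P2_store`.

Move 1: P2 pit2 -> P1=[3,2,5,2,5,3](0) P2=[3,5,0,3,6,5](0)
Move 2: P2 pit1 -> P1=[3,2,5,2,5,3](0) P2=[3,0,1,4,7,6](1)
Move 3: P2 pit5 -> P1=[4,3,6,3,6,3](0) P2=[3,0,1,4,7,0](2)
Move 4: P1 pit0 -> P1=[0,4,7,4,7,3](0) P2=[3,0,1,4,7,0](2)
Move 5: P1 pit5 -> P1=[0,4,7,4,7,0](1) P2=[4,1,1,4,7,0](2)

Answer: 1 2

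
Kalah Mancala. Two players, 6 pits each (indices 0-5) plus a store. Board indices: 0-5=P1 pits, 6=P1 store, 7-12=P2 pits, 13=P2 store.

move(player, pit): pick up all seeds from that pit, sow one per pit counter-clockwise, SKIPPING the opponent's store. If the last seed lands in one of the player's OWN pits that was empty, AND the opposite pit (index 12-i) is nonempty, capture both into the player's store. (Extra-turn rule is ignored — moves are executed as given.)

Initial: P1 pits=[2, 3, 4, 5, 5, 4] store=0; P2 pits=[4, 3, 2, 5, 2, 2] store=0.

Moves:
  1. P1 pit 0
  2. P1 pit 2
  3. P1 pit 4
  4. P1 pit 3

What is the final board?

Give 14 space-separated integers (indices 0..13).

Answer: 0 4 0 0 1 7 3 7 5 4 6 2 2 0

Derivation:
Move 1: P1 pit0 -> P1=[0,4,5,5,5,4](0) P2=[4,3,2,5,2,2](0)
Move 2: P1 pit2 -> P1=[0,4,0,6,6,5](1) P2=[5,3,2,5,2,2](0)
Move 3: P1 pit4 -> P1=[0,4,0,6,0,6](2) P2=[6,4,3,6,2,2](0)
Move 4: P1 pit3 -> P1=[0,4,0,0,1,7](3) P2=[7,5,4,6,2,2](0)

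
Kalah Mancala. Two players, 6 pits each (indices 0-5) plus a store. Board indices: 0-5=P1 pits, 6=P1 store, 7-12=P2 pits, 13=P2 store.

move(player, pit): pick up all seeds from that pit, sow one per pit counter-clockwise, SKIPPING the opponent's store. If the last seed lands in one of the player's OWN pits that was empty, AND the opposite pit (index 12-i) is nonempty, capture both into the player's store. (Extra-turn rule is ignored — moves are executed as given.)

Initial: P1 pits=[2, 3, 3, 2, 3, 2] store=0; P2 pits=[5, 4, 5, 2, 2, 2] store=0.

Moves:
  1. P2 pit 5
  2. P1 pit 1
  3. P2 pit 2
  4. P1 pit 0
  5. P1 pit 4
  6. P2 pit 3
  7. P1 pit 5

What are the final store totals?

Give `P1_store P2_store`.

Move 1: P2 pit5 -> P1=[3,3,3,2,3,2](0) P2=[5,4,5,2,2,0](1)
Move 2: P1 pit1 -> P1=[3,0,4,3,4,2](0) P2=[5,4,5,2,2,0](1)
Move 3: P2 pit2 -> P1=[4,0,4,3,4,2](0) P2=[5,4,0,3,3,1](2)
Move 4: P1 pit0 -> P1=[0,1,5,4,5,2](0) P2=[5,4,0,3,3,1](2)
Move 5: P1 pit4 -> P1=[0,1,5,4,0,3](1) P2=[6,5,1,3,3,1](2)
Move 6: P2 pit3 -> P1=[0,1,5,4,0,3](1) P2=[6,5,1,0,4,2](3)
Move 7: P1 pit5 -> P1=[0,1,5,4,0,0](2) P2=[7,6,1,0,4,2](3)

Answer: 2 3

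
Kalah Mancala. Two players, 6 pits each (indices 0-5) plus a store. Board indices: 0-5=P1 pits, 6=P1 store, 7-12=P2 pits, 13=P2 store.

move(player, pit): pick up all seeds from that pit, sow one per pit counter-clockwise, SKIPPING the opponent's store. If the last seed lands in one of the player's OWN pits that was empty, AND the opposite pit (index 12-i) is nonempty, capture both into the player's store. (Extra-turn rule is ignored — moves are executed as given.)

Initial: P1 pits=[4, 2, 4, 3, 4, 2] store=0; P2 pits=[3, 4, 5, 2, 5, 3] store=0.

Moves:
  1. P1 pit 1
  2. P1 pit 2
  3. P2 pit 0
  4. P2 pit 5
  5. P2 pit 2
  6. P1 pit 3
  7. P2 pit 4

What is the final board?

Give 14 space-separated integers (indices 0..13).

Move 1: P1 pit1 -> P1=[4,0,5,4,4,2](0) P2=[3,4,5,2,5,3](0)
Move 2: P1 pit2 -> P1=[4,0,0,5,5,3](1) P2=[4,4,5,2,5,3](0)
Move 3: P2 pit0 -> P1=[4,0,0,5,5,3](1) P2=[0,5,6,3,6,3](0)
Move 4: P2 pit5 -> P1=[5,1,0,5,5,3](1) P2=[0,5,6,3,6,0](1)
Move 5: P2 pit2 -> P1=[6,2,0,5,5,3](1) P2=[0,5,0,4,7,1](2)
Move 6: P1 pit3 -> P1=[6,2,0,0,6,4](2) P2=[1,6,0,4,7,1](2)
Move 7: P2 pit4 -> P1=[7,3,1,1,7,4](2) P2=[1,6,0,4,0,2](3)

Answer: 7 3 1 1 7 4 2 1 6 0 4 0 2 3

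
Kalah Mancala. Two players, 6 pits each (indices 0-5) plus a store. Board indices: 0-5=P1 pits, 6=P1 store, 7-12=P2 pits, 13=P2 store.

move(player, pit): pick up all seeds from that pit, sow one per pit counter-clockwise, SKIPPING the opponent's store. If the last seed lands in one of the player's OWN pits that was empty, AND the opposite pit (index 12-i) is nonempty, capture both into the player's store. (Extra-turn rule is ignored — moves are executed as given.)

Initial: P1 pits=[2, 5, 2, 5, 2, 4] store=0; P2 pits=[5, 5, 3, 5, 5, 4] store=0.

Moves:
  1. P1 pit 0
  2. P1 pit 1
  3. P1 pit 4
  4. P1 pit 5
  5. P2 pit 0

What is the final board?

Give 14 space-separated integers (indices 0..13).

Move 1: P1 pit0 -> P1=[0,6,3,5,2,4](0) P2=[5,5,3,5,5,4](0)
Move 2: P1 pit1 -> P1=[0,0,4,6,3,5](1) P2=[6,5,3,5,5,4](0)
Move 3: P1 pit4 -> P1=[0,0,4,6,0,6](2) P2=[7,5,3,5,5,4](0)
Move 4: P1 pit5 -> P1=[0,0,4,6,0,0](3) P2=[8,6,4,6,6,4](0)
Move 5: P2 pit0 -> P1=[1,1,4,6,0,0](3) P2=[0,7,5,7,7,5](1)

Answer: 1 1 4 6 0 0 3 0 7 5 7 7 5 1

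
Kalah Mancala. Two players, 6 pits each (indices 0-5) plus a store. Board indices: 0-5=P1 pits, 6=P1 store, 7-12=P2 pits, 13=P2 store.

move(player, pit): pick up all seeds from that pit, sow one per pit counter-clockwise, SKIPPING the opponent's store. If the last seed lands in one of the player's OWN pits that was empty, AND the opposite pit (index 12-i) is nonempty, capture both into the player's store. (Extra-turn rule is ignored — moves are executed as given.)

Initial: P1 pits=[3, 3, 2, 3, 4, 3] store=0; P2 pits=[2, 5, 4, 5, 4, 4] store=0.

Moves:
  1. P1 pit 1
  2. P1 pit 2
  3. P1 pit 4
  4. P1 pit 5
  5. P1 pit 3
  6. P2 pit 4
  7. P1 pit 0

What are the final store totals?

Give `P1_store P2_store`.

Answer: 3 1

Derivation:
Move 1: P1 pit1 -> P1=[3,0,3,4,5,3](0) P2=[2,5,4,5,4,4](0)
Move 2: P1 pit2 -> P1=[3,0,0,5,6,4](0) P2=[2,5,4,5,4,4](0)
Move 3: P1 pit4 -> P1=[3,0,0,5,0,5](1) P2=[3,6,5,6,4,4](0)
Move 4: P1 pit5 -> P1=[3,0,0,5,0,0](2) P2=[4,7,6,7,4,4](0)
Move 5: P1 pit3 -> P1=[3,0,0,0,1,1](3) P2=[5,8,6,7,4,4](0)
Move 6: P2 pit4 -> P1=[4,1,0,0,1,1](3) P2=[5,8,6,7,0,5](1)
Move 7: P1 pit0 -> P1=[0,2,1,1,2,1](3) P2=[5,8,6,7,0,5](1)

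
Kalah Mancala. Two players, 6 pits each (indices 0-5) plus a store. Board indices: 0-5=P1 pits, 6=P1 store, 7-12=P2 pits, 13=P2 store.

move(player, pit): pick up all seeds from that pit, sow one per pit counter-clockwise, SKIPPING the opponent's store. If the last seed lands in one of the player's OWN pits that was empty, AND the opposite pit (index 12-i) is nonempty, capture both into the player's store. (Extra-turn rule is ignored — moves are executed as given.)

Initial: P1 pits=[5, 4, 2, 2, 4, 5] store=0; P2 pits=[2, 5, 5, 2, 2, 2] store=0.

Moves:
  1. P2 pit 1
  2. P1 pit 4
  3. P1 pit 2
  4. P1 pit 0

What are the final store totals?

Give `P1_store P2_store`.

Answer: 3 1

Derivation:
Move 1: P2 pit1 -> P1=[5,4,2,2,4,5](0) P2=[2,0,6,3,3,3](1)
Move 2: P1 pit4 -> P1=[5,4,2,2,0,6](1) P2=[3,1,6,3,3,3](1)
Move 3: P1 pit2 -> P1=[5,4,0,3,0,6](3) P2=[3,0,6,3,3,3](1)
Move 4: P1 pit0 -> P1=[0,5,1,4,1,7](3) P2=[3,0,6,3,3,3](1)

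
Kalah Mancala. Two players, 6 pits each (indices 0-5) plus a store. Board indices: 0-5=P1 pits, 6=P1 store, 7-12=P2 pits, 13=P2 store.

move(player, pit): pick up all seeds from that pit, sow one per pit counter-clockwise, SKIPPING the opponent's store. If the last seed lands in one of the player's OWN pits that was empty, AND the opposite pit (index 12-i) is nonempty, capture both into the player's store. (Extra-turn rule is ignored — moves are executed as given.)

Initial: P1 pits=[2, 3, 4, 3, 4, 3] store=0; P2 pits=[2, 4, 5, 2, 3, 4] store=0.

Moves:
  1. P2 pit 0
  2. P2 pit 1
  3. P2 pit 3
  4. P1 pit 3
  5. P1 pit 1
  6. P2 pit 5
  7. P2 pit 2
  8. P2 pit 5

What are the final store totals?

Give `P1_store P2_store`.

Move 1: P2 pit0 -> P1=[2,3,4,3,4,3](0) P2=[0,5,6,2,3,4](0)
Move 2: P2 pit1 -> P1=[2,3,4,3,4,3](0) P2=[0,0,7,3,4,5](1)
Move 3: P2 pit3 -> P1=[2,3,4,3,4,3](0) P2=[0,0,7,0,5,6](2)
Move 4: P1 pit3 -> P1=[2,3,4,0,5,4](1) P2=[0,0,7,0,5,6](2)
Move 5: P1 pit1 -> P1=[2,0,5,1,6,4](1) P2=[0,0,7,0,5,6](2)
Move 6: P2 pit5 -> P1=[3,1,6,2,7,4](1) P2=[0,0,7,0,5,0](3)
Move 7: P2 pit2 -> P1=[4,2,7,2,7,4](1) P2=[0,0,0,1,6,1](4)
Move 8: P2 pit5 -> P1=[4,2,7,2,7,4](1) P2=[0,0,0,1,6,0](5)

Answer: 1 5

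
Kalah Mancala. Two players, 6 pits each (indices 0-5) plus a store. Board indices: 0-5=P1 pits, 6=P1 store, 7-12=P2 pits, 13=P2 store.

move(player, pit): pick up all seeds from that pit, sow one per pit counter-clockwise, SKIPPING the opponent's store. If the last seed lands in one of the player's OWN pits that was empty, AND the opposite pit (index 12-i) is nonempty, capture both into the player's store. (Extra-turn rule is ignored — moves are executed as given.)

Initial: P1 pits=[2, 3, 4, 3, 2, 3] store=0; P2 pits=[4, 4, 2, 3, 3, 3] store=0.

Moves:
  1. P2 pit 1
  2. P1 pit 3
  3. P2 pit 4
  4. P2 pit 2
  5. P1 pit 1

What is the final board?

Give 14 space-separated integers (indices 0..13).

Move 1: P2 pit1 -> P1=[2,3,4,3,2,3](0) P2=[4,0,3,4,4,4](0)
Move 2: P1 pit3 -> P1=[2,3,4,0,3,4](1) P2=[4,0,3,4,4,4](0)
Move 3: P2 pit4 -> P1=[3,4,4,0,3,4](1) P2=[4,0,3,4,0,5](1)
Move 4: P2 pit2 -> P1=[3,4,4,0,3,4](1) P2=[4,0,0,5,1,6](1)
Move 5: P1 pit1 -> P1=[3,0,5,1,4,5](1) P2=[4,0,0,5,1,6](1)

Answer: 3 0 5 1 4 5 1 4 0 0 5 1 6 1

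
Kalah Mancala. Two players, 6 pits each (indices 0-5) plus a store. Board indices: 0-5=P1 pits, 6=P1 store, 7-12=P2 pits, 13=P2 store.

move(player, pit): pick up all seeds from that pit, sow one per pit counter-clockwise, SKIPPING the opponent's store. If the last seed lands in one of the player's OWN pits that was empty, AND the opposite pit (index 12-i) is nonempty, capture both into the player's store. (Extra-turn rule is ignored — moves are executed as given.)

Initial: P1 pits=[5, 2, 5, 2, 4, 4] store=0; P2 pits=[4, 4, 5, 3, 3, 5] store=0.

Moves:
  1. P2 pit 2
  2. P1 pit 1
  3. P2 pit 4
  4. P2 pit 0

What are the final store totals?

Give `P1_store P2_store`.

Answer: 0 4

Derivation:
Move 1: P2 pit2 -> P1=[6,2,5,2,4,4](0) P2=[4,4,0,4,4,6](1)
Move 2: P1 pit1 -> P1=[6,0,6,3,4,4](0) P2=[4,4,0,4,4,6](1)
Move 3: P2 pit4 -> P1=[7,1,6,3,4,4](0) P2=[4,4,0,4,0,7](2)
Move 4: P2 pit0 -> P1=[7,0,6,3,4,4](0) P2=[0,5,1,5,0,7](4)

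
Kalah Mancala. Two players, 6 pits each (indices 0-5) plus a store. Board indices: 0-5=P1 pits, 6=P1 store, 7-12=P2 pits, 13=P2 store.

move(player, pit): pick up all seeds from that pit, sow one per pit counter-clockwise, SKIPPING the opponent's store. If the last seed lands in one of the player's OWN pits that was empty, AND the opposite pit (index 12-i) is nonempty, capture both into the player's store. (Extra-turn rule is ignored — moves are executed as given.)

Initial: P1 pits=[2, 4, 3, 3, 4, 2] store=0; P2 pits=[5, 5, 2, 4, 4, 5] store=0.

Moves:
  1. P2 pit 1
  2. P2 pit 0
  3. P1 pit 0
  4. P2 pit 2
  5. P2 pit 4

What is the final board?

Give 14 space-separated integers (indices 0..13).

Move 1: P2 pit1 -> P1=[2,4,3,3,4,2](0) P2=[5,0,3,5,5,6](1)
Move 2: P2 pit0 -> P1=[2,4,3,3,4,2](0) P2=[0,1,4,6,6,7](1)
Move 3: P1 pit0 -> P1=[0,5,4,3,4,2](0) P2=[0,1,4,6,6,7](1)
Move 4: P2 pit2 -> P1=[0,5,4,3,4,2](0) P2=[0,1,0,7,7,8](2)
Move 5: P2 pit4 -> P1=[1,6,5,4,5,2](0) P2=[0,1,0,7,0,9](3)

Answer: 1 6 5 4 5 2 0 0 1 0 7 0 9 3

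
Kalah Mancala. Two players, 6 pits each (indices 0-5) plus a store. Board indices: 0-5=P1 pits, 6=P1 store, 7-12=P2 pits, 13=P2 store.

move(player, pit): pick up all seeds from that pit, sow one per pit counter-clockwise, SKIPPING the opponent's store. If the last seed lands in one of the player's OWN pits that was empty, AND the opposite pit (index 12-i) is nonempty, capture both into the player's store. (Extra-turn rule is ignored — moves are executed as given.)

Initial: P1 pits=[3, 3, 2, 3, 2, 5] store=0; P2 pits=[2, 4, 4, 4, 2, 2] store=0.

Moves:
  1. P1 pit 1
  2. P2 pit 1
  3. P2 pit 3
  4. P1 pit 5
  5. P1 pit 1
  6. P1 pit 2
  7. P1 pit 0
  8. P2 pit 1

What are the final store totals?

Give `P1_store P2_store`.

Move 1: P1 pit1 -> P1=[3,0,3,4,3,5](0) P2=[2,4,4,4,2,2](0)
Move 2: P2 pit1 -> P1=[3,0,3,4,3,5](0) P2=[2,0,5,5,3,3](0)
Move 3: P2 pit3 -> P1=[4,1,3,4,3,5](0) P2=[2,0,5,0,4,4](1)
Move 4: P1 pit5 -> P1=[4,1,3,4,3,0](1) P2=[3,1,6,1,4,4](1)
Move 5: P1 pit1 -> P1=[4,0,4,4,3,0](1) P2=[3,1,6,1,4,4](1)
Move 6: P1 pit2 -> P1=[4,0,0,5,4,1](2) P2=[3,1,6,1,4,4](1)
Move 7: P1 pit0 -> P1=[0,1,1,6,5,1](2) P2=[3,1,6,1,4,4](1)
Move 8: P2 pit1 -> P1=[0,1,1,6,5,1](2) P2=[3,0,7,1,4,4](1)

Answer: 2 1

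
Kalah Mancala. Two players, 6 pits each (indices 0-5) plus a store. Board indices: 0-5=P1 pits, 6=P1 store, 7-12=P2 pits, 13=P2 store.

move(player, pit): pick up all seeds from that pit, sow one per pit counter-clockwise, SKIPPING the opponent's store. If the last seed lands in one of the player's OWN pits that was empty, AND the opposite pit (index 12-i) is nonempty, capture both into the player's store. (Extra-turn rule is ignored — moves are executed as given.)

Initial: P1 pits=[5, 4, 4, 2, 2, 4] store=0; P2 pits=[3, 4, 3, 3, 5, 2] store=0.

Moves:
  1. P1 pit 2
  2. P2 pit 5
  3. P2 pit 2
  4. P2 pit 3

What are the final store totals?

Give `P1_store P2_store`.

Move 1: P1 pit2 -> P1=[5,4,0,3,3,5](1) P2=[3,4,3,3,5,2](0)
Move 2: P2 pit5 -> P1=[6,4,0,3,3,5](1) P2=[3,4,3,3,5,0](1)
Move 3: P2 pit2 -> P1=[0,4,0,3,3,5](1) P2=[3,4,0,4,6,0](8)
Move 4: P2 pit3 -> P1=[1,4,0,3,3,5](1) P2=[3,4,0,0,7,1](9)

Answer: 1 9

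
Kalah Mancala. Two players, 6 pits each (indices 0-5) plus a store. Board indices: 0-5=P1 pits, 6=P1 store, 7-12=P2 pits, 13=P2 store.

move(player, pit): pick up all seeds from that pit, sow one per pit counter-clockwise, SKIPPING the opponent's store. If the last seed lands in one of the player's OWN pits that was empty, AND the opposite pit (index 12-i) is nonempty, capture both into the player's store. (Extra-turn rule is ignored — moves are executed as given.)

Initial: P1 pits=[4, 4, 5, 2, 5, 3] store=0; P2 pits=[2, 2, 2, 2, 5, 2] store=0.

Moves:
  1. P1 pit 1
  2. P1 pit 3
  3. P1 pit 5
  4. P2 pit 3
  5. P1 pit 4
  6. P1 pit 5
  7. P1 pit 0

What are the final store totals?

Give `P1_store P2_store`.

Move 1: P1 pit1 -> P1=[4,0,6,3,6,4](0) P2=[2,2,2,2,5,2](0)
Move 2: P1 pit3 -> P1=[4,0,6,0,7,5](1) P2=[2,2,2,2,5,2](0)
Move 3: P1 pit5 -> P1=[4,0,6,0,7,0](2) P2=[3,3,3,3,5,2](0)
Move 4: P2 pit3 -> P1=[4,0,6,0,7,0](2) P2=[3,3,3,0,6,3](1)
Move 5: P1 pit4 -> P1=[4,0,6,0,0,1](3) P2=[4,4,4,1,7,3](1)
Move 6: P1 pit5 -> P1=[4,0,6,0,0,0](4) P2=[4,4,4,1,7,3](1)
Move 7: P1 pit0 -> P1=[0,1,7,1,0,0](9) P2=[4,0,4,1,7,3](1)

Answer: 9 1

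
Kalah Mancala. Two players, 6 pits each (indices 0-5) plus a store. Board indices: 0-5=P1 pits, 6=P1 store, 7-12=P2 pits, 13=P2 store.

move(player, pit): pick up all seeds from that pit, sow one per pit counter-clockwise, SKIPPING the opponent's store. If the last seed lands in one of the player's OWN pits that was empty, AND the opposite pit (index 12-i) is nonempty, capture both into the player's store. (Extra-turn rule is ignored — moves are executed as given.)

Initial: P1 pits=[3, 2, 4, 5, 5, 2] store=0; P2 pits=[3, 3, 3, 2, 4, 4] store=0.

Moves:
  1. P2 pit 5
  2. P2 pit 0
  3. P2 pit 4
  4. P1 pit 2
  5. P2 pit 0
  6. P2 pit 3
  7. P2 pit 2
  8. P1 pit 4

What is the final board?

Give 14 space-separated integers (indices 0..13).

Move 1: P2 pit5 -> P1=[4,3,5,5,5,2](0) P2=[3,3,3,2,4,0](1)
Move 2: P2 pit0 -> P1=[4,3,5,5,5,2](0) P2=[0,4,4,3,4,0](1)
Move 3: P2 pit4 -> P1=[5,4,5,5,5,2](0) P2=[0,4,4,3,0,1](2)
Move 4: P1 pit2 -> P1=[5,4,0,6,6,3](1) P2=[1,4,4,3,0,1](2)
Move 5: P2 pit0 -> P1=[5,4,0,6,6,3](1) P2=[0,5,4,3,0,1](2)
Move 6: P2 pit3 -> P1=[5,4,0,6,6,3](1) P2=[0,5,4,0,1,2](3)
Move 7: P2 pit2 -> P1=[5,4,0,6,6,3](1) P2=[0,5,0,1,2,3](4)
Move 8: P1 pit4 -> P1=[5,4,0,6,0,4](2) P2=[1,6,1,2,2,3](4)

Answer: 5 4 0 6 0 4 2 1 6 1 2 2 3 4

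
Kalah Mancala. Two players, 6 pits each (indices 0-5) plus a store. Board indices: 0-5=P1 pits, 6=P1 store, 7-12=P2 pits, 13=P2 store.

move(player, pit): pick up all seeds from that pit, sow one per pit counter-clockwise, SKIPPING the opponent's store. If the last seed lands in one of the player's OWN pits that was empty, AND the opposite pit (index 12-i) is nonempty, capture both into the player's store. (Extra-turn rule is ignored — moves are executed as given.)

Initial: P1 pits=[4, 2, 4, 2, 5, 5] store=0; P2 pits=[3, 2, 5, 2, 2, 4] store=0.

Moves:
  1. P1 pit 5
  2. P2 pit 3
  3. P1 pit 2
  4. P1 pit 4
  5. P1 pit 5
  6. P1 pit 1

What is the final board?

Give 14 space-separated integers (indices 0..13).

Answer: 4 0 1 4 0 0 4 6 4 7 1 3 5 1

Derivation:
Move 1: P1 pit5 -> P1=[4,2,4,2,5,0](1) P2=[4,3,6,3,2,4](0)
Move 2: P2 pit3 -> P1=[4,2,4,2,5,0](1) P2=[4,3,6,0,3,5](1)
Move 3: P1 pit2 -> P1=[4,2,0,3,6,1](2) P2=[4,3,6,0,3,5](1)
Move 4: P1 pit4 -> P1=[4,2,0,3,0,2](3) P2=[5,4,7,1,3,5](1)
Move 5: P1 pit5 -> P1=[4,2,0,3,0,0](4) P2=[6,4,7,1,3,5](1)
Move 6: P1 pit1 -> P1=[4,0,1,4,0,0](4) P2=[6,4,7,1,3,5](1)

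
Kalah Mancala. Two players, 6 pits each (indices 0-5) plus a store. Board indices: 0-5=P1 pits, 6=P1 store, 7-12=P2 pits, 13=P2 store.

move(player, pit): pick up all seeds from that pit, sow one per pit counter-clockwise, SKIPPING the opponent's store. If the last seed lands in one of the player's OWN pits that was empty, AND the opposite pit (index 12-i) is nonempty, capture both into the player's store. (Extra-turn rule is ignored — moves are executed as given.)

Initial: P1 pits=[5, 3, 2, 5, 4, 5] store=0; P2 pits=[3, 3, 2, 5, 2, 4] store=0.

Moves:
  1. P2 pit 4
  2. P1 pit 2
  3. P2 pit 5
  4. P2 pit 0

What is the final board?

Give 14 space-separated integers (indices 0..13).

Move 1: P2 pit4 -> P1=[5,3,2,5,4,5](0) P2=[3,3,2,5,0,5](1)
Move 2: P1 pit2 -> P1=[5,3,0,6,5,5](0) P2=[3,3,2,5,0,5](1)
Move 3: P2 pit5 -> P1=[6,4,1,7,5,5](0) P2=[3,3,2,5,0,0](2)
Move 4: P2 pit0 -> P1=[6,4,1,7,5,5](0) P2=[0,4,3,6,0,0](2)

Answer: 6 4 1 7 5 5 0 0 4 3 6 0 0 2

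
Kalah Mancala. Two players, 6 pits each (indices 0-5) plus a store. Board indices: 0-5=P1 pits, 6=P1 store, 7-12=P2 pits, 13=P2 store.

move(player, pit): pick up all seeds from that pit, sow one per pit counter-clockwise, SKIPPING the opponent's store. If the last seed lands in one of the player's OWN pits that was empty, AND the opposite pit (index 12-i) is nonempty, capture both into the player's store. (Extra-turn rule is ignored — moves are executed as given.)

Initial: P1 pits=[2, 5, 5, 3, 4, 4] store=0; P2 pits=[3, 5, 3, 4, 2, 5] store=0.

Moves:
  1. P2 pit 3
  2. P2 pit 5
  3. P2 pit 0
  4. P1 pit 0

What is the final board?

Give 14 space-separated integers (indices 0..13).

Move 1: P2 pit3 -> P1=[3,5,5,3,4,4](0) P2=[3,5,3,0,3,6](1)
Move 2: P2 pit5 -> P1=[4,6,6,4,5,4](0) P2=[3,5,3,0,3,0](2)
Move 3: P2 pit0 -> P1=[4,6,0,4,5,4](0) P2=[0,6,4,0,3,0](9)
Move 4: P1 pit0 -> P1=[0,7,1,5,6,4](0) P2=[0,6,4,0,3,0](9)

Answer: 0 7 1 5 6 4 0 0 6 4 0 3 0 9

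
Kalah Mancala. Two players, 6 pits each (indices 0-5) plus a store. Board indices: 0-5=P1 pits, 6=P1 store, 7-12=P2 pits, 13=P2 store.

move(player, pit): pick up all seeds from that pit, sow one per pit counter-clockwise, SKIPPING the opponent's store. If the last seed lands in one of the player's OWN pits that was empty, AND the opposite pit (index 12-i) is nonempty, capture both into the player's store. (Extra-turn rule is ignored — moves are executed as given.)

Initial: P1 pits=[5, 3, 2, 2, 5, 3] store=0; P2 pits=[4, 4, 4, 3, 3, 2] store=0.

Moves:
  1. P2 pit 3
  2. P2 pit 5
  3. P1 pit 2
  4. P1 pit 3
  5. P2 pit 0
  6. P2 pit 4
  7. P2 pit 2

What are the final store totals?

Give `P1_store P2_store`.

Move 1: P2 pit3 -> P1=[5,3,2,2,5,3](0) P2=[4,4,4,0,4,3](1)
Move 2: P2 pit5 -> P1=[6,4,2,2,5,3](0) P2=[4,4,4,0,4,0](2)
Move 3: P1 pit2 -> P1=[6,4,0,3,6,3](0) P2=[4,4,4,0,4,0](2)
Move 4: P1 pit3 -> P1=[6,4,0,0,7,4](1) P2=[4,4,4,0,4,0](2)
Move 5: P2 pit0 -> P1=[6,4,0,0,7,4](1) P2=[0,5,5,1,5,0](2)
Move 6: P2 pit4 -> P1=[7,5,1,0,7,4](1) P2=[0,5,5,1,0,1](3)
Move 7: P2 pit2 -> P1=[8,5,1,0,7,4](1) P2=[0,5,0,2,1,2](4)

Answer: 1 4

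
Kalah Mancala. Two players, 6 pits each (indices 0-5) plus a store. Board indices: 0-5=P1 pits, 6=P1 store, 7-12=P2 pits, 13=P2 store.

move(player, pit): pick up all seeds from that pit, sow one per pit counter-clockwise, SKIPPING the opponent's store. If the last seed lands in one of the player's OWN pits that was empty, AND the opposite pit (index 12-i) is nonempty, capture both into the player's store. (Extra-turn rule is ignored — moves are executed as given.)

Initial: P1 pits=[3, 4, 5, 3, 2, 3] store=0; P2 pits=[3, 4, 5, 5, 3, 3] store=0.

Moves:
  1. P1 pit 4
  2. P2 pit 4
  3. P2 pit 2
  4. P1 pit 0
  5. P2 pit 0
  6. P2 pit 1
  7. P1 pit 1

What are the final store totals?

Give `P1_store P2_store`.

Move 1: P1 pit4 -> P1=[3,4,5,3,0,4](1) P2=[3,4,5,5,3,3](0)
Move 2: P2 pit4 -> P1=[4,4,5,3,0,4](1) P2=[3,4,5,5,0,4](1)
Move 3: P2 pit2 -> P1=[5,4,5,3,0,4](1) P2=[3,4,0,6,1,5](2)
Move 4: P1 pit0 -> P1=[0,5,6,4,1,5](1) P2=[3,4,0,6,1,5](2)
Move 5: P2 pit0 -> P1=[0,5,6,4,1,5](1) P2=[0,5,1,7,1,5](2)
Move 6: P2 pit1 -> P1=[0,5,6,4,1,5](1) P2=[0,0,2,8,2,6](3)
Move 7: P1 pit1 -> P1=[0,0,7,5,2,6](2) P2=[0,0,2,8,2,6](3)

Answer: 2 3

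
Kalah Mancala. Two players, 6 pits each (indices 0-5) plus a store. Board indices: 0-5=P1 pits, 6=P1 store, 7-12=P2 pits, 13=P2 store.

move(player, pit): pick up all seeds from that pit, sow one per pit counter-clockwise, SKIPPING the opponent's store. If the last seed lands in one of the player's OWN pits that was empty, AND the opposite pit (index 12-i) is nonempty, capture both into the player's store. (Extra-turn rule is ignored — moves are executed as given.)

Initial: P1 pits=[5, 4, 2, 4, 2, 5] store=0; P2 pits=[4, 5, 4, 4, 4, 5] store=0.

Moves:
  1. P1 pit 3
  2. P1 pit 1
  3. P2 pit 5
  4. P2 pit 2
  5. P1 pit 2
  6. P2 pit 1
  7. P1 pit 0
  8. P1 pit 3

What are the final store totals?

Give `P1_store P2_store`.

Answer: 4 3

Derivation:
Move 1: P1 pit3 -> P1=[5,4,2,0,3,6](1) P2=[5,5,4,4,4,5](0)
Move 2: P1 pit1 -> P1=[5,0,3,1,4,7](1) P2=[5,5,4,4,4,5](0)
Move 3: P2 pit5 -> P1=[6,1,4,2,4,7](1) P2=[5,5,4,4,4,0](1)
Move 4: P2 pit2 -> P1=[6,1,4,2,4,7](1) P2=[5,5,0,5,5,1](2)
Move 5: P1 pit2 -> P1=[6,1,0,3,5,8](2) P2=[5,5,0,5,5,1](2)
Move 6: P2 pit1 -> P1=[6,1,0,3,5,8](2) P2=[5,0,1,6,6,2](3)
Move 7: P1 pit0 -> P1=[0,2,1,4,6,9](3) P2=[5,0,1,6,6,2](3)
Move 8: P1 pit3 -> P1=[0,2,1,0,7,10](4) P2=[6,0,1,6,6,2](3)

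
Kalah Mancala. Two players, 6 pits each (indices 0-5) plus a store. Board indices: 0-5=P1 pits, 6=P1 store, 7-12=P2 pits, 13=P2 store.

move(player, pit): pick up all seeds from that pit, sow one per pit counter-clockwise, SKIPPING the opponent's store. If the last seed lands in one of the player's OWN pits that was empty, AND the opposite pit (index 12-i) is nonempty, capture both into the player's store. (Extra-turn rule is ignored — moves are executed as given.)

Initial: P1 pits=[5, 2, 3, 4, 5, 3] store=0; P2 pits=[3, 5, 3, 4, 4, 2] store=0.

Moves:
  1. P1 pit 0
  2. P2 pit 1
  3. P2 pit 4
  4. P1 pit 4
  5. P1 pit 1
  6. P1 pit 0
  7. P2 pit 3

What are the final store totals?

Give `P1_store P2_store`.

Move 1: P1 pit0 -> P1=[0,3,4,5,6,4](0) P2=[3,5,3,4,4,2](0)
Move 2: P2 pit1 -> P1=[0,3,4,5,6,4](0) P2=[3,0,4,5,5,3](1)
Move 3: P2 pit4 -> P1=[1,4,5,5,6,4](0) P2=[3,0,4,5,0,4](2)
Move 4: P1 pit4 -> P1=[1,4,5,5,0,5](1) P2=[4,1,5,6,0,4](2)
Move 5: P1 pit1 -> P1=[1,0,6,6,1,6](1) P2=[4,1,5,6,0,4](2)
Move 6: P1 pit0 -> P1=[0,1,6,6,1,6](1) P2=[4,1,5,6,0,4](2)
Move 7: P2 pit3 -> P1=[1,2,7,6,1,6](1) P2=[4,1,5,0,1,5](3)

Answer: 1 3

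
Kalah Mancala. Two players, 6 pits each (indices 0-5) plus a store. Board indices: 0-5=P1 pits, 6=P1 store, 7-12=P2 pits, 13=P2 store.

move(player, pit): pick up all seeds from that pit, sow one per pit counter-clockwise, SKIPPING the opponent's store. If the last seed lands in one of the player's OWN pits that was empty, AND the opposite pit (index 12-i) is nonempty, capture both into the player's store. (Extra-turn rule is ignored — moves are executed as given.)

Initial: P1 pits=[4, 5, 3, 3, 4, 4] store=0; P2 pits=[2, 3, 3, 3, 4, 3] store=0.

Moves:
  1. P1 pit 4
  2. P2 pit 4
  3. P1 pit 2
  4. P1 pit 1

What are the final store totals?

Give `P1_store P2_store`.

Answer: 2 1

Derivation:
Move 1: P1 pit4 -> P1=[4,5,3,3,0,5](1) P2=[3,4,3,3,4,3](0)
Move 2: P2 pit4 -> P1=[5,6,3,3,0,5](1) P2=[3,4,3,3,0,4](1)
Move 3: P1 pit2 -> P1=[5,6,0,4,1,6](1) P2=[3,4,3,3,0,4](1)
Move 4: P1 pit1 -> P1=[5,0,1,5,2,7](2) P2=[4,4,3,3,0,4](1)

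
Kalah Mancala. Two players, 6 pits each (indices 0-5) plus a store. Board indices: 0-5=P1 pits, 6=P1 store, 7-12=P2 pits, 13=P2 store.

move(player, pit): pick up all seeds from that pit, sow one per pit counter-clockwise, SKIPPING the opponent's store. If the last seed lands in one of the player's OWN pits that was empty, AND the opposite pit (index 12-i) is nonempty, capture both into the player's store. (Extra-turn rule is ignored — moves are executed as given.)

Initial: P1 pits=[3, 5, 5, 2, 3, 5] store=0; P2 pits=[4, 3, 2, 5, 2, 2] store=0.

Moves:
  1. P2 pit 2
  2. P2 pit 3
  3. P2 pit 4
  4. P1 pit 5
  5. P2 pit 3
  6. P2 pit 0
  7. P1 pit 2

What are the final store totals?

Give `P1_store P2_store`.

Answer: 2 10

Derivation:
Move 1: P2 pit2 -> P1=[3,5,5,2,3,5](0) P2=[4,3,0,6,3,2](0)
Move 2: P2 pit3 -> P1=[4,6,6,2,3,5](0) P2=[4,3,0,0,4,3](1)
Move 3: P2 pit4 -> P1=[5,7,6,2,3,5](0) P2=[4,3,0,0,0,4](2)
Move 4: P1 pit5 -> P1=[5,7,6,2,3,0](1) P2=[5,4,1,1,0,4](2)
Move 5: P2 pit3 -> P1=[5,0,6,2,3,0](1) P2=[5,4,1,0,0,4](10)
Move 6: P2 pit0 -> P1=[5,0,6,2,3,0](1) P2=[0,5,2,1,1,5](10)
Move 7: P1 pit2 -> P1=[5,0,0,3,4,1](2) P2=[1,6,2,1,1,5](10)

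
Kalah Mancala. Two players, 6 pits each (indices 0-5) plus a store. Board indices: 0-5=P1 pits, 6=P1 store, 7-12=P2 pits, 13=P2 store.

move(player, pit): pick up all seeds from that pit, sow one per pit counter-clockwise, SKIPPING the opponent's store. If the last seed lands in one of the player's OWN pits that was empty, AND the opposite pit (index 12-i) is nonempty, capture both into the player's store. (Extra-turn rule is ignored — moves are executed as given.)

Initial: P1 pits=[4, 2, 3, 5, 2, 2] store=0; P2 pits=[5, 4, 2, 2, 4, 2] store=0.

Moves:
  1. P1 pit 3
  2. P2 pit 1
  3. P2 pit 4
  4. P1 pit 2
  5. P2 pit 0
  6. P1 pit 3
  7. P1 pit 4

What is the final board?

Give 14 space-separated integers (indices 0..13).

Move 1: P1 pit3 -> P1=[4,2,3,0,3,3](1) P2=[6,5,2,2,4,2](0)
Move 2: P2 pit1 -> P1=[4,2,3,0,3,3](1) P2=[6,0,3,3,5,3](1)
Move 3: P2 pit4 -> P1=[5,3,4,0,3,3](1) P2=[6,0,3,3,0,4](2)
Move 4: P1 pit2 -> P1=[5,3,0,1,4,4](2) P2=[6,0,3,3,0,4](2)
Move 5: P2 pit0 -> P1=[5,3,0,1,4,4](2) P2=[0,1,4,4,1,5](3)
Move 6: P1 pit3 -> P1=[5,3,0,0,5,4](2) P2=[0,1,4,4,1,5](3)
Move 7: P1 pit4 -> P1=[5,3,0,0,0,5](3) P2=[1,2,5,4,1,5](3)

Answer: 5 3 0 0 0 5 3 1 2 5 4 1 5 3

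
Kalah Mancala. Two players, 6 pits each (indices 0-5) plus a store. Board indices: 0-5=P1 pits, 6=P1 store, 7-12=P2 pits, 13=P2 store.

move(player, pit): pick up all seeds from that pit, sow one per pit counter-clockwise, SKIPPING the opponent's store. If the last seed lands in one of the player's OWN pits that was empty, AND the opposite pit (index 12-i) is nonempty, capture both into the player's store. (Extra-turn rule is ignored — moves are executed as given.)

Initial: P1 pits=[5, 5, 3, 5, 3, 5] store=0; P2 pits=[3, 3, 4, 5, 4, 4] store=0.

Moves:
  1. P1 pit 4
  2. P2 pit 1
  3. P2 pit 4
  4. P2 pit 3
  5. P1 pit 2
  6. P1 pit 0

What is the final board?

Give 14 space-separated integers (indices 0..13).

Answer: 0 8 1 7 2 8 3 6 0 5 0 1 6 2

Derivation:
Move 1: P1 pit4 -> P1=[5,5,3,5,0,6](1) P2=[4,3,4,5,4,4](0)
Move 2: P2 pit1 -> P1=[5,5,3,5,0,6](1) P2=[4,0,5,6,5,4](0)
Move 3: P2 pit4 -> P1=[6,6,4,5,0,6](1) P2=[4,0,5,6,0,5](1)
Move 4: P2 pit3 -> P1=[7,7,5,5,0,6](1) P2=[4,0,5,0,1,6](2)
Move 5: P1 pit2 -> P1=[7,7,0,6,1,7](2) P2=[5,0,5,0,1,6](2)
Move 6: P1 pit0 -> P1=[0,8,1,7,2,8](3) P2=[6,0,5,0,1,6](2)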